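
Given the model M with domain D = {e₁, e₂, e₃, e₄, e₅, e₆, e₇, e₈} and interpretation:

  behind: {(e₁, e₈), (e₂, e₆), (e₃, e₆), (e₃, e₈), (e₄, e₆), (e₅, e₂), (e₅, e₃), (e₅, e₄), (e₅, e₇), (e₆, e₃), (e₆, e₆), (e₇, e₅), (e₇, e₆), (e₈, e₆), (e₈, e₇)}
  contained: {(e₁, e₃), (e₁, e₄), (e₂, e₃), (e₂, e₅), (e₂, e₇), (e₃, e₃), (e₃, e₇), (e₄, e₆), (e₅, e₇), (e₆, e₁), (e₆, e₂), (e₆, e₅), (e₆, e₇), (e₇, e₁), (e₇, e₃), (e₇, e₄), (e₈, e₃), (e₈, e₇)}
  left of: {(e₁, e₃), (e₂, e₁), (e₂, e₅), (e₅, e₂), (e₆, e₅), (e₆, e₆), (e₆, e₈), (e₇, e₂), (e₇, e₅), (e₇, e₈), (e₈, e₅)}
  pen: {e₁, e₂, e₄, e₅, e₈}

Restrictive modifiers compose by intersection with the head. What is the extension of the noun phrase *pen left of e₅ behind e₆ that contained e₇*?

{e₂, e₈}

⟦left of e₅⟧ = {x : ⟨x, e₅⟩ ∈ ⟦left of⟧} = {e₂, e₆, e₇, e₈}
⟦behind e₆⟧ = {x : ⟨x, e₆⟩ ∈ ⟦behind⟧} = {e₂, e₃, e₄, e₆, e₇, e₈}
⟦that contained e₇⟧ = {x : ⟨x, e₇⟩ ∈ ⟦contained⟧} = {e₂, e₃, e₅, e₆, e₈}
⟦pen⟧ = {e₁, e₂, e₄, e₅, e₈}
… ∩ ⟦left of e₅⟧ = {e₁, e₂, e₄, e₅, e₈} ∩ {e₂, e₆, e₇, e₈} = {e₂, e₈}
… ∩ ⟦behind e₆⟧ = {e₂, e₈} ∩ {e₂, e₃, e₄, e₆, e₇, e₈} = {e₂, e₈}
… ∩ ⟦that contained e₇⟧ = {e₂, e₈} ∩ {e₂, e₃, e₅, e₆, e₈} = {e₂, e₈}
So ⟦pen left of e₅ behind e₆ that contained e₇⟧ = {e₂, e₈}.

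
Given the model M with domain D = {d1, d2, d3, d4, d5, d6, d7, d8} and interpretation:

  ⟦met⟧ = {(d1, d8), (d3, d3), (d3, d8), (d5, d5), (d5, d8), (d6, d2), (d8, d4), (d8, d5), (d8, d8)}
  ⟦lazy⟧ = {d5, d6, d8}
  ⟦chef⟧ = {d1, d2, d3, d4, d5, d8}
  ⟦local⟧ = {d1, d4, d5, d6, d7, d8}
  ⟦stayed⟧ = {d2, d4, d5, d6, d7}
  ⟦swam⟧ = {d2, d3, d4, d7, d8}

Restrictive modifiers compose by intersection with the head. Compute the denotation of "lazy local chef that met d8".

{d5, d8}

⟦that met d8⟧ = {x : ⟨x, d8⟩ ∈ ⟦met⟧} = {d1, d3, d5, d8}
⟦chef⟧ = {d1, d2, d3, d4, d5, d8}
… ∩ ⟦that met d8⟧ = {d1, d2, d3, d4, d5, d8} ∩ {d1, d3, d5, d8} = {d1, d3, d5, d8}
… ∩ ⟦lazy⟧ = {d1, d3, d5, d8} ∩ {d5, d6, d8} = {d5, d8}
… ∩ ⟦local⟧ = {d5, d8} ∩ {d1, d4, d5, d6, d7, d8} = {d5, d8}
So ⟦lazy local chef that met d8⟧ = {d5, d8}.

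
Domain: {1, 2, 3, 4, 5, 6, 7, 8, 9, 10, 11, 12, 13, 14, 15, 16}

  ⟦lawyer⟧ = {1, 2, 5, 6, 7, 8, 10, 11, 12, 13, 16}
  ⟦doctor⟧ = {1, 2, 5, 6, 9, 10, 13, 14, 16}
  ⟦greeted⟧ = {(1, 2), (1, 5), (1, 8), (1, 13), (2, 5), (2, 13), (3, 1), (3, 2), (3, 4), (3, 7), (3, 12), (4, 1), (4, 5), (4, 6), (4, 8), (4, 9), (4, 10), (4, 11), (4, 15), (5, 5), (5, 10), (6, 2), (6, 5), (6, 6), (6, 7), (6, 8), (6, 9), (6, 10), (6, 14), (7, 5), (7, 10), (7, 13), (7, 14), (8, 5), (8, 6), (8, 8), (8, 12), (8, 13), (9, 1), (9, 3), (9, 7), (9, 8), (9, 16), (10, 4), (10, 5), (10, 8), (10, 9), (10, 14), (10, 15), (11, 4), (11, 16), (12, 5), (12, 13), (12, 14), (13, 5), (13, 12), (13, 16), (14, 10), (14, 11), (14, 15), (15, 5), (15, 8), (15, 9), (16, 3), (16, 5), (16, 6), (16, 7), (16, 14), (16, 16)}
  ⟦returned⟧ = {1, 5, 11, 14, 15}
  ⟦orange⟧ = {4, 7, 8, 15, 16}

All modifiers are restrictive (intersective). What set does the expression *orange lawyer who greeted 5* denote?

⟦who greeted 5⟧ = {x : ⟨x, 5⟩ ∈ ⟦greeted⟧} = {1, 2, 4, 5, 6, 7, 8, 10, 12, 13, 15, 16}
⟦lawyer⟧ = {1, 2, 5, 6, 7, 8, 10, 11, 12, 13, 16}
… ∩ ⟦who greeted 5⟧ = {1, 2, 5, 6, 7, 8, 10, 11, 12, 13, 16} ∩ {1, 2, 4, 5, 6, 7, 8, 10, 12, 13, 15, 16} = {1, 2, 5, 6, 7, 8, 10, 12, 13, 16}
… ∩ ⟦orange⟧ = {1, 2, 5, 6, 7, 8, 10, 12, 13, 16} ∩ {4, 7, 8, 15, 16} = {7, 8, 16}
So ⟦orange lawyer who greeted 5⟧ = {7, 8, 16}.

{7, 8, 16}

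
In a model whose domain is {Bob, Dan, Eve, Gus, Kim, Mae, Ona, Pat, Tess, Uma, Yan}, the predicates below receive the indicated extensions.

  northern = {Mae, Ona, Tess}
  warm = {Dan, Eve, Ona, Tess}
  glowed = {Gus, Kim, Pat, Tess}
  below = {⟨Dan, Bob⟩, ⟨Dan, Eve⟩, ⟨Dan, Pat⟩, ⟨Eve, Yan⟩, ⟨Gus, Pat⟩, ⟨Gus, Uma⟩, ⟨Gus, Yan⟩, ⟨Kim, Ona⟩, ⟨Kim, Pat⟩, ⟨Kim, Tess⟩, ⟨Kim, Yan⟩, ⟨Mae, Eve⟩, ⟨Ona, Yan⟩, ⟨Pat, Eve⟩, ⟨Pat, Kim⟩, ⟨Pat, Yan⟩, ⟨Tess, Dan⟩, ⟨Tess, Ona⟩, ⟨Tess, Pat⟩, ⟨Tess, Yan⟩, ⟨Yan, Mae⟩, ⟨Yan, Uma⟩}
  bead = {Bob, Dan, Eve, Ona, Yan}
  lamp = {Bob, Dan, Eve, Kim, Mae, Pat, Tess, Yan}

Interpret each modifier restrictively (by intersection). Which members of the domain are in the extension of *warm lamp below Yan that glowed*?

{Tess}

⟦below Yan⟧ = {x : ⟨x, Yan⟩ ∈ ⟦below⟧} = {Eve, Gus, Kim, Ona, Pat, Tess}
⟦that glowed⟧ = ⟦glowed⟧ = {Gus, Kim, Pat, Tess}
⟦lamp⟧ = {Bob, Dan, Eve, Kim, Mae, Pat, Tess, Yan}
… ∩ ⟦below Yan⟧ = {Bob, Dan, Eve, Kim, Mae, Pat, Tess, Yan} ∩ {Eve, Gus, Kim, Ona, Pat, Tess} = {Eve, Kim, Pat, Tess}
… ∩ ⟦that glowed⟧ = {Eve, Kim, Pat, Tess} ∩ {Gus, Kim, Pat, Tess} = {Kim, Pat, Tess}
… ∩ ⟦warm⟧ = {Kim, Pat, Tess} ∩ {Dan, Eve, Ona, Tess} = {Tess}
So ⟦warm lamp below Yan that glowed⟧ = {Tess}.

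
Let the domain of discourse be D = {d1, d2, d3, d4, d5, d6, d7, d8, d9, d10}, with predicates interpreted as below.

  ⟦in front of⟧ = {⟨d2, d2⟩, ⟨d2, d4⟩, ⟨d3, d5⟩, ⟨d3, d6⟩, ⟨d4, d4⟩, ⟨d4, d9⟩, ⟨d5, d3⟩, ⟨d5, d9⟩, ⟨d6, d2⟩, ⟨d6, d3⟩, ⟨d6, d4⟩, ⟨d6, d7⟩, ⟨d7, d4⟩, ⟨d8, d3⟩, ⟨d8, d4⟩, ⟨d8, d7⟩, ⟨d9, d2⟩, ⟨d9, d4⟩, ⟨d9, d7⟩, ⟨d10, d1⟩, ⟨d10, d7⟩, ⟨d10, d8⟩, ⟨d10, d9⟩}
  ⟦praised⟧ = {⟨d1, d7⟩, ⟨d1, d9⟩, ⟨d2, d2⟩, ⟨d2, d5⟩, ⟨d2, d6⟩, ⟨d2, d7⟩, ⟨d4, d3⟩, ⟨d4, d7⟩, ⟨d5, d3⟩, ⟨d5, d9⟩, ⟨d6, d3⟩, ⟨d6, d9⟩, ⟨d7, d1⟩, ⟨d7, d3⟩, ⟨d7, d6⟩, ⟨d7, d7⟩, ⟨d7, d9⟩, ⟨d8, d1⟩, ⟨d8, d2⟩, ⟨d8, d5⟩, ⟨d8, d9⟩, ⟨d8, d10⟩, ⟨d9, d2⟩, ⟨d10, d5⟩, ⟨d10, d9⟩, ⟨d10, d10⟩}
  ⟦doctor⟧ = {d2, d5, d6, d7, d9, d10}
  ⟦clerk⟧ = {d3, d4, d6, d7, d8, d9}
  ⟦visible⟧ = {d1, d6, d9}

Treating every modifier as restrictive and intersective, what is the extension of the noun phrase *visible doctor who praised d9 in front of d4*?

⟦who praised d9⟧ = {x : ⟨x, d9⟩ ∈ ⟦praised⟧} = {d1, d5, d6, d7, d8, d10}
⟦in front of d4⟧ = {x : ⟨x, d4⟩ ∈ ⟦in front of⟧} = {d2, d4, d6, d7, d8, d9}
⟦doctor⟧ = {d2, d5, d6, d7, d9, d10}
… ∩ ⟦who praised d9⟧ = {d2, d5, d6, d7, d9, d10} ∩ {d1, d5, d6, d7, d8, d10} = {d5, d6, d7, d10}
… ∩ ⟦in front of d4⟧ = {d5, d6, d7, d10} ∩ {d2, d4, d6, d7, d8, d9} = {d6, d7}
… ∩ ⟦visible⟧ = {d6, d7} ∩ {d1, d6, d9} = {d6}
So ⟦visible doctor who praised d9 in front of d4⟧ = {d6}.

{d6}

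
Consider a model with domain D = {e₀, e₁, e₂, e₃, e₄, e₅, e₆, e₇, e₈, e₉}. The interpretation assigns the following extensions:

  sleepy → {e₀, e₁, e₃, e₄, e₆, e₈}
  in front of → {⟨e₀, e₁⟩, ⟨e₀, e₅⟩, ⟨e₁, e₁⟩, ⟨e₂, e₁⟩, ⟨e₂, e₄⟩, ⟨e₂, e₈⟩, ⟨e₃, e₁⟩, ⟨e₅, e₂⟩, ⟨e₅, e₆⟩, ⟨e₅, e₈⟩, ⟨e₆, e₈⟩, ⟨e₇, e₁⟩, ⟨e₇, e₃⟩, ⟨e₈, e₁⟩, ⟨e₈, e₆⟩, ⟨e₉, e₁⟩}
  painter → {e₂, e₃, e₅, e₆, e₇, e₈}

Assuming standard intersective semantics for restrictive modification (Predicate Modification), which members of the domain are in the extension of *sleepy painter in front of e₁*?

⟦in front of e₁⟧ = {x : ⟨x, e₁⟩ ∈ ⟦in front of⟧} = {e₀, e₁, e₂, e₃, e₇, e₈, e₉}
⟦painter⟧ = {e₂, e₃, e₅, e₆, e₇, e₈}
… ∩ ⟦in front of e₁⟧ = {e₂, e₃, e₅, e₆, e₇, e₈} ∩ {e₀, e₁, e₂, e₃, e₇, e₈, e₉} = {e₂, e₃, e₇, e₈}
… ∩ ⟦sleepy⟧ = {e₂, e₃, e₇, e₈} ∩ {e₀, e₁, e₃, e₄, e₆, e₈} = {e₃, e₈}
So ⟦sleepy painter in front of e₁⟧ = {e₃, e₈}.

{e₃, e₈}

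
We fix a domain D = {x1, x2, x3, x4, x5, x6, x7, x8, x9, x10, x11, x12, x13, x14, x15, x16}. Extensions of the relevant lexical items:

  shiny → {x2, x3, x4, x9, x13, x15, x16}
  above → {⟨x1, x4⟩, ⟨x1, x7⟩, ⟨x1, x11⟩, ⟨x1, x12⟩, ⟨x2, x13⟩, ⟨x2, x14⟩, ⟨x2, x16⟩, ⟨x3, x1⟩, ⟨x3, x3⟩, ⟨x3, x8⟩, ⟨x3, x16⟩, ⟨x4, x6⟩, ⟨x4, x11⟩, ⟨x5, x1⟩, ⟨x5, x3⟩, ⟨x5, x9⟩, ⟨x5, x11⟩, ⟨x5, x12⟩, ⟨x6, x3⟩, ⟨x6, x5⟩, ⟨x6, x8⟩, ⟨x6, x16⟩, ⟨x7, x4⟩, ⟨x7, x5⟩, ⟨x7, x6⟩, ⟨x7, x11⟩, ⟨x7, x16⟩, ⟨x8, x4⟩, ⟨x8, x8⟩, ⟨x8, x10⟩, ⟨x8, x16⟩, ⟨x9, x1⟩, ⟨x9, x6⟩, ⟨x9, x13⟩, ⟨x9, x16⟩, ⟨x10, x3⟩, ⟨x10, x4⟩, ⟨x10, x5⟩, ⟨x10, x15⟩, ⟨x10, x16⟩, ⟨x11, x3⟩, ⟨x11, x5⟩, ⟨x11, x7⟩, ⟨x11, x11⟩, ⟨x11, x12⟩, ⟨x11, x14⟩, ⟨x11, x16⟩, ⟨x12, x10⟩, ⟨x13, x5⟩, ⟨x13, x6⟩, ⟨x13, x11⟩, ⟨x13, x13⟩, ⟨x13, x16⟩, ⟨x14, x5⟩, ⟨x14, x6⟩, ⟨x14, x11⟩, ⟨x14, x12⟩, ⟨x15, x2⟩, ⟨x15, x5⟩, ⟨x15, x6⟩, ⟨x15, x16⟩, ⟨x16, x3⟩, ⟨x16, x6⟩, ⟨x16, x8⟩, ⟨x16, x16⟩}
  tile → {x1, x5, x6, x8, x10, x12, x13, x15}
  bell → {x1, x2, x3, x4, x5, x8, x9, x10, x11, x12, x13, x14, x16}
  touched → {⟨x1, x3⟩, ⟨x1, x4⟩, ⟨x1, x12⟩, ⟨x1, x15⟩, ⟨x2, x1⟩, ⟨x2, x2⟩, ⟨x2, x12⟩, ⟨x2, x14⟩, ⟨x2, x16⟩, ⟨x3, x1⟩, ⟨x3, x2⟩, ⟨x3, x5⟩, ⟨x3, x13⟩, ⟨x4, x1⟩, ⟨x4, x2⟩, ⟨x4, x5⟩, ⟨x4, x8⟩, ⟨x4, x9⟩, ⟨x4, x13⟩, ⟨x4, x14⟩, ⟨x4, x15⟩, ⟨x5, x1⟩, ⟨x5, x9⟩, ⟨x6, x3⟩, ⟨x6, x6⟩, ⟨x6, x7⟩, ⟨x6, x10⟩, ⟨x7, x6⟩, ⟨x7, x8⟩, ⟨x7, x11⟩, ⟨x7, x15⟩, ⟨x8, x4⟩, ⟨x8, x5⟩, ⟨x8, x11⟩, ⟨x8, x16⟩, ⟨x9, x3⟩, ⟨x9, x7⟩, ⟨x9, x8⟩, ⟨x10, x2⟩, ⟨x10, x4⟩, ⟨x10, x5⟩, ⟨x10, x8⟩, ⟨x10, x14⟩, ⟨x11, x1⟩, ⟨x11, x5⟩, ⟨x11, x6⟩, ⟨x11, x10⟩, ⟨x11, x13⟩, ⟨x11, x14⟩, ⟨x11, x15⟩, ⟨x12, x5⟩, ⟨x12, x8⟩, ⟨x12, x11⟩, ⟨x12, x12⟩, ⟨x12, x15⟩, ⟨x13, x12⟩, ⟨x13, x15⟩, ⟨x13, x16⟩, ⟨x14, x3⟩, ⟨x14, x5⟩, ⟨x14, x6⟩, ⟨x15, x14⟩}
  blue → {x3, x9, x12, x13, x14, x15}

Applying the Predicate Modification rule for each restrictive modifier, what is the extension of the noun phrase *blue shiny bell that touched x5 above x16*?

{x3}

⟦that touched x5⟧ = {x : ⟨x, x5⟩ ∈ ⟦touched⟧} = {x3, x4, x8, x10, x11, x12, x14}
⟦above x16⟧ = {x : ⟨x, x16⟩ ∈ ⟦above⟧} = {x2, x3, x6, x7, x8, x9, x10, x11, x13, x15, x16}
⟦bell⟧ = {x1, x2, x3, x4, x5, x8, x9, x10, x11, x12, x13, x14, x16}
… ∩ ⟦that touched x5⟧ = {x1, x2, x3, x4, x5, x8, x9, x10, x11, x12, x13, x14, x16} ∩ {x3, x4, x8, x10, x11, x12, x14} = {x3, x4, x8, x10, x11, x12, x14}
… ∩ ⟦above x16⟧ = {x3, x4, x8, x10, x11, x12, x14} ∩ {x2, x3, x6, x7, x8, x9, x10, x11, x13, x15, x16} = {x3, x8, x10, x11}
… ∩ ⟦blue⟧ = {x3, x8, x10, x11} ∩ {x3, x9, x12, x13, x14, x15} = {x3}
… ∩ ⟦shiny⟧ = {x3} ∩ {x2, x3, x4, x9, x13, x15, x16} = {x3}
So ⟦blue shiny bell that touched x5 above x16⟧ = {x3}.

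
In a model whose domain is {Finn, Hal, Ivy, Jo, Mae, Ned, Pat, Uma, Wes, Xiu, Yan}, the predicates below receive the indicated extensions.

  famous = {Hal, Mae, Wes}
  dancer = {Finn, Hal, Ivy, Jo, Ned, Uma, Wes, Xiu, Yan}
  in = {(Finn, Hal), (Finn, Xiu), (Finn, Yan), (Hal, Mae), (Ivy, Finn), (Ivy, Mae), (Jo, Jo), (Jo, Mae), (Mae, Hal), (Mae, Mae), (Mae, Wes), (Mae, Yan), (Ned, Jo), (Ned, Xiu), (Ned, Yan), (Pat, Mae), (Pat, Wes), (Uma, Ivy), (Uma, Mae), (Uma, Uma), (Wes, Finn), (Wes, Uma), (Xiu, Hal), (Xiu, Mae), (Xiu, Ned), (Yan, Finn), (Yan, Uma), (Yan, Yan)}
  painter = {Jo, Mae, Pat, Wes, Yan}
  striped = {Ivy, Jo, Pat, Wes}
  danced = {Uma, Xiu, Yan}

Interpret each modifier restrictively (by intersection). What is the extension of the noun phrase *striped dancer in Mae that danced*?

{}

⟦in Mae⟧ = {x : ⟨x, Mae⟩ ∈ ⟦in⟧} = {Hal, Ivy, Jo, Mae, Pat, Uma, Xiu}
⟦that danced⟧ = ⟦danced⟧ = {Uma, Xiu, Yan}
⟦dancer⟧ = {Finn, Hal, Ivy, Jo, Ned, Uma, Wes, Xiu, Yan}
… ∩ ⟦in Mae⟧ = {Finn, Hal, Ivy, Jo, Ned, Uma, Wes, Xiu, Yan} ∩ {Hal, Ivy, Jo, Mae, Pat, Uma, Xiu} = {Hal, Ivy, Jo, Uma, Xiu}
… ∩ ⟦that danced⟧ = {Hal, Ivy, Jo, Uma, Xiu} ∩ {Uma, Xiu, Yan} = {Uma, Xiu}
… ∩ ⟦striped⟧ = {Uma, Xiu} ∩ {Ivy, Jo, Pat, Wes} = ∅
So ⟦striped dancer in Mae that danced⟧ = {}.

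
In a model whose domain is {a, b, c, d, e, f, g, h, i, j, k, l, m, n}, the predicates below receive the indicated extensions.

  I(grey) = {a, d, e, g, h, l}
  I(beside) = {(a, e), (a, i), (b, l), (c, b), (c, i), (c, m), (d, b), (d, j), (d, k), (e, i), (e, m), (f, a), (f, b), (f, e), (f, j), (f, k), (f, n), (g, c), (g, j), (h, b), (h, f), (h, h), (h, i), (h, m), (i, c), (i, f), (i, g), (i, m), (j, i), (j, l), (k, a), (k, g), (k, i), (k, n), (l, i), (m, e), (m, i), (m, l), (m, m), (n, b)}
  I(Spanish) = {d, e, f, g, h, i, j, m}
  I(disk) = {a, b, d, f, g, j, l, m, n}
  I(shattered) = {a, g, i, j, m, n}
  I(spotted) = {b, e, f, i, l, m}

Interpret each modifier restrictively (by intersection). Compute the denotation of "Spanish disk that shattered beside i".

{j, m}

⟦that shattered⟧ = ⟦shattered⟧ = {a, g, i, j, m, n}
⟦beside i⟧ = {x : ⟨x, i⟩ ∈ ⟦beside⟧} = {a, c, e, h, j, k, l, m}
⟦disk⟧ = {a, b, d, f, g, j, l, m, n}
… ∩ ⟦that shattered⟧ = {a, b, d, f, g, j, l, m, n} ∩ {a, g, i, j, m, n} = {a, g, j, m, n}
… ∩ ⟦beside i⟧ = {a, g, j, m, n} ∩ {a, c, e, h, j, k, l, m} = {a, j, m}
… ∩ ⟦Spanish⟧ = {a, j, m} ∩ {d, e, f, g, h, i, j, m} = {j, m}
So ⟦Spanish disk that shattered beside i⟧ = {j, m}.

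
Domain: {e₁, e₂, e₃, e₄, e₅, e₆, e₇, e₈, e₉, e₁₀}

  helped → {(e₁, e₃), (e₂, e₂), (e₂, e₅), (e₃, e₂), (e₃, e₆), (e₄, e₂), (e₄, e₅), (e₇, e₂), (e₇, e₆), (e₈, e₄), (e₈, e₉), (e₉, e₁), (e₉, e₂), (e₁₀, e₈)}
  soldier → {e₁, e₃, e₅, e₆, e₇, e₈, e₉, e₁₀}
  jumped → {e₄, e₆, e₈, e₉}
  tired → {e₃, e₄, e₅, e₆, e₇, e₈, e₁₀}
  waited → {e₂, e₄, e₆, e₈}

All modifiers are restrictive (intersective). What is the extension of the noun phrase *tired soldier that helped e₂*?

⟦that helped e₂⟧ = {x : ⟨x, e₂⟩ ∈ ⟦helped⟧} = {e₂, e₃, e₄, e₇, e₉}
⟦soldier⟧ = {e₁, e₃, e₅, e₆, e₇, e₈, e₉, e₁₀}
… ∩ ⟦that helped e₂⟧ = {e₁, e₃, e₅, e₆, e₇, e₈, e₉, e₁₀} ∩ {e₂, e₃, e₄, e₇, e₉} = {e₃, e₇, e₉}
… ∩ ⟦tired⟧ = {e₃, e₇, e₉} ∩ {e₃, e₄, e₅, e₆, e₇, e₈, e₁₀} = {e₃, e₇}
So ⟦tired soldier that helped e₂⟧ = {e₃, e₇}.

{e₃, e₇}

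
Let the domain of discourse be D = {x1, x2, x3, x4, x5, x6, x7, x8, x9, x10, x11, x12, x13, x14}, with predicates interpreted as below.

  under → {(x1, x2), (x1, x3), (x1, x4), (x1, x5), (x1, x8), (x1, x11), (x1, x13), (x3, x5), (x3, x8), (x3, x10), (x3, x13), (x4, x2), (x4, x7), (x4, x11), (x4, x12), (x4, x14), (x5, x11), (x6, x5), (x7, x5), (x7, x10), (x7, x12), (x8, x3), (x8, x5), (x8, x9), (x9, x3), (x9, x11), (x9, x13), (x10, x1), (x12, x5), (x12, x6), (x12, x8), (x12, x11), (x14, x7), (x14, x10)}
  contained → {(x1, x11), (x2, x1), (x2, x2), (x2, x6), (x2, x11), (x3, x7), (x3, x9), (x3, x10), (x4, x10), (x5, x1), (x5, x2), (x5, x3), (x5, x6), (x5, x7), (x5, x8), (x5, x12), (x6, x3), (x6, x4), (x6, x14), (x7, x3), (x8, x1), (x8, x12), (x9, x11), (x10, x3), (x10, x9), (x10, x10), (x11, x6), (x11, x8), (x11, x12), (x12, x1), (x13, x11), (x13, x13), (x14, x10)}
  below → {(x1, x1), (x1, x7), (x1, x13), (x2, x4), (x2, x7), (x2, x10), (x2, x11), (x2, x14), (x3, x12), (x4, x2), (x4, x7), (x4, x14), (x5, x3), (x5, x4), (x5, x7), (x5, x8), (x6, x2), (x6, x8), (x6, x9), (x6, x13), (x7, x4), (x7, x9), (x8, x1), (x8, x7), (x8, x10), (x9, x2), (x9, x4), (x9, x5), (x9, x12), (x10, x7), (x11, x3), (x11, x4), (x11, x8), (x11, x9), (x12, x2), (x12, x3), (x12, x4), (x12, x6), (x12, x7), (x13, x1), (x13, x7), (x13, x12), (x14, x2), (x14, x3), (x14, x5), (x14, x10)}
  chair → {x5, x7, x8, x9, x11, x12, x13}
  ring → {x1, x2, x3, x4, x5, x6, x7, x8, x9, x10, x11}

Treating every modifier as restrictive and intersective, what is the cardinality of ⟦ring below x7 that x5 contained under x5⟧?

⟦below x7⟧ = {x : ⟨x, x7⟩ ∈ ⟦below⟧} = {x1, x2, x4, x5, x8, x10, x12, x13}
⟦that x5 contained⟧ = {x : ⟨x5, x⟩ ∈ ⟦contained⟧} = {x1, x2, x3, x6, x7, x8, x12}
⟦under x5⟧ = {x : ⟨x, x5⟩ ∈ ⟦under⟧} = {x1, x3, x6, x7, x8, x12}
⟦ring⟧ = {x1, x2, x3, x4, x5, x6, x7, x8, x9, x10, x11}
… ∩ ⟦below x7⟧ = {x1, x2, x3, x4, x5, x6, x7, x8, x9, x10, x11} ∩ {x1, x2, x4, x5, x8, x10, x12, x13} = {x1, x2, x4, x5, x8, x10}
… ∩ ⟦that x5 contained⟧ = {x1, x2, x4, x5, x8, x10} ∩ {x1, x2, x3, x6, x7, x8, x12} = {x1, x2, x8}
… ∩ ⟦under x5⟧ = {x1, x2, x8} ∩ {x1, x3, x6, x7, x8, x12} = {x1, x8}
⟦ring below x7 that x5 contained under x5⟧ = {x1, x8}, so the cardinality is 2.

2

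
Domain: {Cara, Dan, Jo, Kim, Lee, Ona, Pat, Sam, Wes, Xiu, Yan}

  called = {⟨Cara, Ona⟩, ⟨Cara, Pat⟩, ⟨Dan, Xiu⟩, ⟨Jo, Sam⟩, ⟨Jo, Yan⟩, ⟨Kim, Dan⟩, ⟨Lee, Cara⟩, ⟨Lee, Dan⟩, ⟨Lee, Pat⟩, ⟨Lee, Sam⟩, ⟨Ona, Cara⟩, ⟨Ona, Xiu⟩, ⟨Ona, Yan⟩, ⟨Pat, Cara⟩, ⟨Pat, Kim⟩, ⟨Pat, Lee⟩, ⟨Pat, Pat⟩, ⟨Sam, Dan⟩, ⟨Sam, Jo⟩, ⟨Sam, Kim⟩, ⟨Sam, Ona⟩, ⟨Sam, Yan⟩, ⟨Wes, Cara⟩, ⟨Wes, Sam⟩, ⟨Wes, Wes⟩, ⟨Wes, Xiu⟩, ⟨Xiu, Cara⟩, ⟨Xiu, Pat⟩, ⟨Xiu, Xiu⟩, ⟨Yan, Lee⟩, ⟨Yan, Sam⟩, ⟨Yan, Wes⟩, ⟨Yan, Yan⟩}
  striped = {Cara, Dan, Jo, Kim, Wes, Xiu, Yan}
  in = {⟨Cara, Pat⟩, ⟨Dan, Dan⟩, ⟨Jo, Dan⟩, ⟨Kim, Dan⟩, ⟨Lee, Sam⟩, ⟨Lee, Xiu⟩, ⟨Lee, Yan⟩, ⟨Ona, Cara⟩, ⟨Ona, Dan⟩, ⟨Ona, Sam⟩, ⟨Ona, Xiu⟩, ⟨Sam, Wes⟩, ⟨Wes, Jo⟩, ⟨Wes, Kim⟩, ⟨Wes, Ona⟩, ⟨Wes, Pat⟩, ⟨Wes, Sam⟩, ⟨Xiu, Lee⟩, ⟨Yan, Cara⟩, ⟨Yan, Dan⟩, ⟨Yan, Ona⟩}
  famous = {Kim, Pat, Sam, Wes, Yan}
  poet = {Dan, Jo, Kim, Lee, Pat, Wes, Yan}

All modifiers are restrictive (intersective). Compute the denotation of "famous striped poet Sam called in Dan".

⟦Sam called⟧ = {x : ⟨Sam, x⟩ ∈ ⟦called⟧} = {Dan, Jo, Kim, Ona, Yan}
⟦in Dan⟧ = {x : ⟨x, Dan⟩ ∈ ⟦in⟧} = {Dan, Jo, Kim, Ona, Yan}
⟦poet⟧ = {Dan, Jo, Kim, Lee, Pat, Wes, Yan}
… ∩ ⟦Sam called⟧ = {Dan, Jo, Kim, Lee, Pat, Wes, Yan} ∩ {Dan, Jo, Kim, Ona, Yan} = {Dan, Jo, Kim, Yan}
… ∩ ⟦in Dan⟧ = {Dan, Jo, Kim, Yan} ∩ {Dan, Jo, Kim, Ona, Yan} = {Dan, Jo, Kim, Yan}
… ∩ ⟦famous⟧ = {Dan, Jo, Kim, Yan} ∩ {Kim, Pat, Sam, Wes, Yan} = {Kim, Yan}
… ∩ ⟦striped⟧ = {Kim, Yan} ∩ {Cara, Dan, Jo, Kim, Wes, Xiu, Yan} = {Kim, Yan}
So ⟦famous striped poet Sam called in Dan⟧ = {Kim, Yan}.

{Kim, Yan}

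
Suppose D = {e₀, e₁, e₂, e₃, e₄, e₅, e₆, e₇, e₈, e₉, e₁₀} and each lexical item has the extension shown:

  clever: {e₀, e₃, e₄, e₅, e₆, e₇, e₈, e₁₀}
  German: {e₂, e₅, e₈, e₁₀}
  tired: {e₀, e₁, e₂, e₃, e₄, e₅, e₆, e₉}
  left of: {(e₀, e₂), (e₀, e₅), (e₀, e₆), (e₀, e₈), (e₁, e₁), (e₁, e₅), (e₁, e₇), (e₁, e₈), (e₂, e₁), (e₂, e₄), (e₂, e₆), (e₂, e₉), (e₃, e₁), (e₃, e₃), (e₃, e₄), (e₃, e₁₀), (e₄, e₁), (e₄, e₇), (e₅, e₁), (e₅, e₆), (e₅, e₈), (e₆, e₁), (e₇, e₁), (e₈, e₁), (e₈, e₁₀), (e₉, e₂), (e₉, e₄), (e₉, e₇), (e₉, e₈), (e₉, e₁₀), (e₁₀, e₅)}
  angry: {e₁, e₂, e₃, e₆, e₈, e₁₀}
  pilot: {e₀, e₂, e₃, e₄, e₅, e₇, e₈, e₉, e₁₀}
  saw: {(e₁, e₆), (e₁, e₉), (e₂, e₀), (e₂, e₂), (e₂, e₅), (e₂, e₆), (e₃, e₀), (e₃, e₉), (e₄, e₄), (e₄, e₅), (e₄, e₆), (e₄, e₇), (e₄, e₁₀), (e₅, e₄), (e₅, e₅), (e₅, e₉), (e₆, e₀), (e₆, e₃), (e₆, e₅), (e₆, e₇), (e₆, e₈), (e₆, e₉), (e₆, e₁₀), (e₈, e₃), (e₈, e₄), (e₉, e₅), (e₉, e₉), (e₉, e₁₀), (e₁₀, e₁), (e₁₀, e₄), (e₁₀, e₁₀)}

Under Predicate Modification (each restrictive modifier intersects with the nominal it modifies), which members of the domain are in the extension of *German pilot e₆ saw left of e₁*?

⟦e₆ saw⟧ = {x : ⟨e₆, x⟩ ∈ ⟦saw⟧} = {e₀, e₃, e₅, e₇, e₈, e₉, e₁₀}
⟦left of e₁⟧ = {x : ⟨x, e₁⟩ ∈ ⟦left of⟧} = {e₁, e₂, e₃, e₄, e₅, e₆, e₇, e₈}
⟦pilot⟧ = {e₀, e₂, e₃, e₄, e₅, e₇, e₈, e₉, e₁₀}
… ∩ ⟦e₆ saw⟧ = {e₀, e₂, e₃, e₄, e₅, e₇, e₈, e₉, e₁₀} ∩ {e₀, e₃, e₅, e₇, e₈, e₉, e₁₀} = {e₀, e₃, e₅, e₇, e₈, e₉, e₁₀}
… ∩ ⟦left of e₁⟧ = {e₀, e₃, e₅, e₇, e₈, e₉, e₁₀} ∩ {e₁, e₂, e₃, e₄, e₅, e₆, e₇, e₈} = {e₃, e₅, e₇, e₈}
… ∩ ⟦German⟧ = {e₃, e₅, e₇, e₈} ∩ {e₂, e₅, e₈, e₁₀} = {e₅, e₈}
So ⟦German pilot e₆ saw left of e₁⟧ = {e₅, e₈}.

{e₅, e₈}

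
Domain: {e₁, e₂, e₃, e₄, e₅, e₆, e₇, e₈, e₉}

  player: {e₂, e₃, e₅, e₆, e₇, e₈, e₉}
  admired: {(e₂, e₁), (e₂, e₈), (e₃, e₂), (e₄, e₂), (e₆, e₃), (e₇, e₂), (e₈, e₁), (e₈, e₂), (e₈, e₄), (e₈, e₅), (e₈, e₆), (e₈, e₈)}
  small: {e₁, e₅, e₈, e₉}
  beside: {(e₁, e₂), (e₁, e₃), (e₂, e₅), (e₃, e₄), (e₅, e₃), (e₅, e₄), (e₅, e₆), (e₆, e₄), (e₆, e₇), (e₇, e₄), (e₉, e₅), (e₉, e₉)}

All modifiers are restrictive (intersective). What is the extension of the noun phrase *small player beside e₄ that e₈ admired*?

{e₅}

⟦beside e₄⟧ = {x : ⟨x, e₄⟩ ∈ ⟦beside⟧} = {e₃, e₅, e₆, e₇}
⟦that e₈ admired⟧ = {x : ⟨e₈, x⟩ ∈ ⟦admired⟧} = {e₁, e₂, e₄, e₅, e₆, e₈}
⟦player⟧ = {e₂, e₃, e₅, e₆, e₇, e₈, e₉}
… ∩ ⟦beside e₄⟧ = {e₂, e₃, e₅, e₆, e₇, e₈, e₉} ∩ {e₃, e₅, e₆, e₇} = {e₃, e₅, e₆, e₇}
… ∩ ⟦that e₈ admired⟧ = {e₃, e₅, e₆, e₇} ∩ {e₁, e₂, e₄, e₅, e₆, e₈} = {e₅, e₆}
… ∩ ⟦small⟧ = {e₅, e₆} ∩ {e₁, e₅, e₈, e₉} = {e₅}
So ⟦small player beside e₄ that e₈ admired⟧ = {e₅}.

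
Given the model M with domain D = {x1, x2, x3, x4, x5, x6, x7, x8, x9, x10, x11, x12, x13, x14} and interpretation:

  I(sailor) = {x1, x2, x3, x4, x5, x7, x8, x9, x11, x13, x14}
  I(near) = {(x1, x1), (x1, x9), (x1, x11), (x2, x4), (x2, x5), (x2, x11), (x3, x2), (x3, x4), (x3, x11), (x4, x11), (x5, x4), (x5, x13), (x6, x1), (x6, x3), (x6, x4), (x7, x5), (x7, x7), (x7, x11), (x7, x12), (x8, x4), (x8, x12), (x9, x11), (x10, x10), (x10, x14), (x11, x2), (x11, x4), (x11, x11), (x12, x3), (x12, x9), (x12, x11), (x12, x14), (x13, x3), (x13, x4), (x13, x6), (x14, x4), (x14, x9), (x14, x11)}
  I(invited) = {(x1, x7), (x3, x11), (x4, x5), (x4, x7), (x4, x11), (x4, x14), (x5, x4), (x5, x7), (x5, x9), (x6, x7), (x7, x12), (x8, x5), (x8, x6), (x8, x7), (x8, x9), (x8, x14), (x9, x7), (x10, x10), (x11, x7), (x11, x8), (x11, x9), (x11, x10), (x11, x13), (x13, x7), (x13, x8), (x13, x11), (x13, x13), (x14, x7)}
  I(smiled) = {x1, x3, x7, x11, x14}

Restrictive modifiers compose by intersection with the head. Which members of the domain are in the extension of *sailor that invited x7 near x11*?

{x1, x4, x9, x11, x14}

⟦that invited x7⟧ = {x : ⟨x, x7⟩ ∈ ⟦invited⟧} = {x1, x4, x5, x6, x8, x9, x11, x13, x14}
⟦near x11⟧ = {x : ⟨x, x11⟩ ∈ ⟦near⟧} = {x1, x2, x3, x4, x7, x9, x11, x12, x14}
⟦sailor⟧ = {x1, x2, x3, x4, x5, x7, x8, x9, x11, x13, x14}
… ∩ ⟦that invited x7⟧ = {x1, x2, x3, x4, x5, x7, x8, x9, x11, x13, x14} ∩ {x1, x4, x5, x6, x8, x9, x11, x13, x14} = {x1, x4, x5, x8, x9, x11, x13, x14}
… ∩ ⟦near x11⟧ = {x1, x4, x5, x8, x9, x11, x13, x14} ∩ {x1, x2, x3, x4, x7, x9, x11, x12, x14} = {x1, x4, x9, x11, x14}
So ⟦sailor that invited x7 near x11⟧ = {x1, x4, x9, x11, x14}.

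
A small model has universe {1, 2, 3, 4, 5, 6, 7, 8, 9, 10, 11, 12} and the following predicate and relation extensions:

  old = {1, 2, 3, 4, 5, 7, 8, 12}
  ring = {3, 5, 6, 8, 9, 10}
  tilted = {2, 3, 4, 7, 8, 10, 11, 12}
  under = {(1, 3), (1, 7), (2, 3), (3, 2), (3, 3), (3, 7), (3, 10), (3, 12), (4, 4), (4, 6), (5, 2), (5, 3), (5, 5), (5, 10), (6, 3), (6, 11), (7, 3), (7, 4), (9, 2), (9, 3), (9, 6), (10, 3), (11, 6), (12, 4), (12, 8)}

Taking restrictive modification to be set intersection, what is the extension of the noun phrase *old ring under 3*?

⟦under 3⟧ = {x : ⟨x, 3⟩ ∈ ⟦under⟧} = {1, 2, 3, 5, 6, 7, 9, 10}
⟦ring⟧ = {3, 5, 6, 8, 9, 10}
… ∩ ⟦under 3⟧ = {3, 5, 6, 8, 9, 10} ∩ {1, 2, 3, 5, 6, 7, 9, 10} = {3, 5, 6, 9, 10}
… ∩ ⟦old⟧ = {3, 5, 6, 9, 10} ∩ {1, 2, 3, 4, 5, 7, 8, 12} = {3, 5}
So ⟦old ring under 3⟧ = {3, 5}.

{3, 5}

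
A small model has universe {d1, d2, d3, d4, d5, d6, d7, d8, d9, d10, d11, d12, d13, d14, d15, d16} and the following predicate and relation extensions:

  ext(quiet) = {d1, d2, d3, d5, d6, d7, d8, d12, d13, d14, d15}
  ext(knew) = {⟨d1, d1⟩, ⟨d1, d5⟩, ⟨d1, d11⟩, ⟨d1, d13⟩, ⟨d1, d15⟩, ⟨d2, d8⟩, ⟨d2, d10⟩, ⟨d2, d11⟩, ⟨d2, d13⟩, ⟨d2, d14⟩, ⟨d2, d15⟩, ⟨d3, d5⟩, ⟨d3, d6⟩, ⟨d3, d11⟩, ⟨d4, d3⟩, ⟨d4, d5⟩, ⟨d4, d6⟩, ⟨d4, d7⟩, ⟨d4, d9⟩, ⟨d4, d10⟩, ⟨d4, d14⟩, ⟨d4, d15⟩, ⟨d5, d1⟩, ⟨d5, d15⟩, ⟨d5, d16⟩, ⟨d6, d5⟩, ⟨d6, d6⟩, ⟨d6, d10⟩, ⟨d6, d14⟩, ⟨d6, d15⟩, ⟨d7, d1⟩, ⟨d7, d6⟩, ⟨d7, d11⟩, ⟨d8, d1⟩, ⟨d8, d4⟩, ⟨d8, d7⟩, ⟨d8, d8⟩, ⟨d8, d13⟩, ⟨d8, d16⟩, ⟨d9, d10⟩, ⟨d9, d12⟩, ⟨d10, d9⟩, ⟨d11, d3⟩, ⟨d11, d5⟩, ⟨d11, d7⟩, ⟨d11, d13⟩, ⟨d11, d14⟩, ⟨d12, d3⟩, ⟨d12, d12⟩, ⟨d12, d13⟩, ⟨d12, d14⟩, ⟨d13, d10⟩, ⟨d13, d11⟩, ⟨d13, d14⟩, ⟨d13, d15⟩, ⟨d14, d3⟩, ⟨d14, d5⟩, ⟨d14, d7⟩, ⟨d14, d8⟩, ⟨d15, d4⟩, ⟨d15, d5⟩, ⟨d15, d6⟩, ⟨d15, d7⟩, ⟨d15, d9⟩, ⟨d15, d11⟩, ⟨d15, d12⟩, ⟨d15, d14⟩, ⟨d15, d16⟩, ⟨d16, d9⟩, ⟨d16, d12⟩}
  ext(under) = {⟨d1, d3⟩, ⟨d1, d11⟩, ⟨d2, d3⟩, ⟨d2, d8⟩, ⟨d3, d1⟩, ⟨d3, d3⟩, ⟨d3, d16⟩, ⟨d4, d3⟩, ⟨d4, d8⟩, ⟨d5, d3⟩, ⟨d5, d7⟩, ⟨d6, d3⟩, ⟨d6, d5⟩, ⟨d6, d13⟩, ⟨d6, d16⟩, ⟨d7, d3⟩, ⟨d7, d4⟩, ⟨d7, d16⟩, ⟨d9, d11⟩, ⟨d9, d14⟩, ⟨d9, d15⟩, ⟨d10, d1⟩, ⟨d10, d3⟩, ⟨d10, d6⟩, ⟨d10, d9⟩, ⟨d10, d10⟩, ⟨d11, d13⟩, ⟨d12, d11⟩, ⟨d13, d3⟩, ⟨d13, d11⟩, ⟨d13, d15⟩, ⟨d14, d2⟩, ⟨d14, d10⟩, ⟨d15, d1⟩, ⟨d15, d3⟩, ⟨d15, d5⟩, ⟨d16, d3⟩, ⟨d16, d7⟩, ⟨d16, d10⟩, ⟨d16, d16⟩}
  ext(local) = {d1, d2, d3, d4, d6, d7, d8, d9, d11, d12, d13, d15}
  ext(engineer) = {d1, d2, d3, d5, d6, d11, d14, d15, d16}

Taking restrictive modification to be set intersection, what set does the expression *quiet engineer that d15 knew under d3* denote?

⟦that d15 knew⟧ = {x : ⟨d15, x⟩ ∈ ⟦knew⟧} = {d4, d5, d6, d7, d9, d11, d12, d14, d16}
⟦under d3⟧ = {x : ⟨x, d3⟩ ∈ ⟦under⟧} = {d1, d2, d3, d4, d5, d6, d7, d10, d13, d15, d16}
⟦engineer⟧ = {d1, d2, d3, d5, d6, d11, d14, d15, d16}
… ∩ ⟦that d15 knew⟧ = {d1, d2, d3, d5, d6, d11, d14, d15, d16} ∩ {d4, d5, d6, d7, d9, d11, d12, d14, d16} = {d5, d6, d11, d14, d16}
… ∩ ⟦under d3⟧ = {d5, d6, d11, d14, d16} ∩ {d1, d2, d3, d4, d5, d6, d7, d10, d13, d15, d16} = {d5, d6, d16}
… ∩ ⟦quiet⟧ = {d5, d6, d16} ∩ {d1, d2, d3, d5, d6, d7, d8, d12, d13, d14, d15} = {d5, d6}
So ⟦quiet engineer that d15 knew under d3⟧ = {d5, d6}.

{d5, d6}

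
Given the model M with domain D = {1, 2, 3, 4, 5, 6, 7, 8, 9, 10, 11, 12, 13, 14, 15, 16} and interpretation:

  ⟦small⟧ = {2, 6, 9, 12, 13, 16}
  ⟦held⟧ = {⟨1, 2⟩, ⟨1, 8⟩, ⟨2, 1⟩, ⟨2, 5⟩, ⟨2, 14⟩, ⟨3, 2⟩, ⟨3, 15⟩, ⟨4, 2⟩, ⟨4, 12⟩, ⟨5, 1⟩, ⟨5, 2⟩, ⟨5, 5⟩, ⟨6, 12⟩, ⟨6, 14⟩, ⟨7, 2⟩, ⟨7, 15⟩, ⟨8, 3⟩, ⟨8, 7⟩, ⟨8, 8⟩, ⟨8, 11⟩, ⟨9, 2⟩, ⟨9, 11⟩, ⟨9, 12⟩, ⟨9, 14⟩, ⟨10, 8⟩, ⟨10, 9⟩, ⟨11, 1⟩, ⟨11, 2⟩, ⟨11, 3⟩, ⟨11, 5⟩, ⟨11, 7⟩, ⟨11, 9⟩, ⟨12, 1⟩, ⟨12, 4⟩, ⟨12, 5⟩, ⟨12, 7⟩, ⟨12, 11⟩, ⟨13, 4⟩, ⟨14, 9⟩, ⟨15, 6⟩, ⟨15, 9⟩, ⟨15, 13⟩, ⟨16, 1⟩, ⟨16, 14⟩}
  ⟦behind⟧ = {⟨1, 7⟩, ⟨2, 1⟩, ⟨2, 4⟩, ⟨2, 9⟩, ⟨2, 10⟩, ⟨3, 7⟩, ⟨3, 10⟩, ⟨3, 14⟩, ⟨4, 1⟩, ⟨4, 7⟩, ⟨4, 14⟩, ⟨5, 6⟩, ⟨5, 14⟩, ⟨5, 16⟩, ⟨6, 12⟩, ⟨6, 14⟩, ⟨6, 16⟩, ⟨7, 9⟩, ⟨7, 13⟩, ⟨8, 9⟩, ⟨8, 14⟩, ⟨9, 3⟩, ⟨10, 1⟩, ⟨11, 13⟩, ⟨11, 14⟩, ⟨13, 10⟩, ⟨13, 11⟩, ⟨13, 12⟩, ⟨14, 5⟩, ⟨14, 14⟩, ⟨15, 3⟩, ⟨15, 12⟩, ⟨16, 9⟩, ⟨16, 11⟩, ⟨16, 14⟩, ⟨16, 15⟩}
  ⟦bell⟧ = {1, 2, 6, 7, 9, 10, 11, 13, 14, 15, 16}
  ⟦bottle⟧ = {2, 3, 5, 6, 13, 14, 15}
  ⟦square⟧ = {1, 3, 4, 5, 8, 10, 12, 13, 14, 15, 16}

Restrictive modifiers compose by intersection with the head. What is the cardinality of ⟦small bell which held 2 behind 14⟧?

⟦which held 2⟧ = {x : ⟨x, 2⟩ ∈ ⟦held⟧} = {1, 3, 4, 5, 7, 9, 11}
⟦behind 14⟧ = {x : ⟨x, 14⟩ ∈ ⟦behind⟧} = {3, 4, 5, 6, 8, 11, 14, 16}
⟦bell⟧ = {1, 2, 6, 7, 9, 10, 11, 13, 14, 15, 16}
… ∩ ⟦which held 2⟧ = {1, 2, 6, 7, 9, 10, 11, 13, 14, 15, 16} ∩ {1, 3, 4, 5, 7, 9, 11} = {1, 7, 9, 11}
… ∩ ⟦behind 14⟧ = {1, 7, 9, 11} ∩ {3, 4, 5, 6, 8, 11, 14, 16} = {11}
… ∩ ⟦small⟧ = {11} ∩ {2, 6, 9, 12, 13, 16} = ∅
⟦small bell which held 2 behind 14⟧ = ∅, so the cardinality is 0.

0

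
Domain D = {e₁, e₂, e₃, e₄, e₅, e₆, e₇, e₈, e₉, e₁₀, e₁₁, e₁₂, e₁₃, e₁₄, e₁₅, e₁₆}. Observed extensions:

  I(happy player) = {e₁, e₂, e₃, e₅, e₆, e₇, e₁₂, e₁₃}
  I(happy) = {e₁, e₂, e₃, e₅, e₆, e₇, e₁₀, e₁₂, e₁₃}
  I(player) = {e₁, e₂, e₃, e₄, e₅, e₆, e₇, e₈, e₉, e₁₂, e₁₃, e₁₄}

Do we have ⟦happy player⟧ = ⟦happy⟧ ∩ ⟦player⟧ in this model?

⟦happy⟧ ∩ ⟦player⟧ = {e₁, e₂, e₃, e₅, e₆, e₇, e₁₀, e₁₂, e₁₃} ∩ {e₁, e₂, e₃, e₄, e₅, e₆, e₇, e₈, e₉, e₁₂, e₁₃, e₁₄} = {e₁, e₂, e₃, e₅, e₆, e₇, e₁₂, e₁₃}
Observed ⟦happy player⟧ = {e₁, e₂, e₃, e₅, e₆, e₇, e₁₂, e₁₃}.
These coincide, so the modifier is intersective here.

yes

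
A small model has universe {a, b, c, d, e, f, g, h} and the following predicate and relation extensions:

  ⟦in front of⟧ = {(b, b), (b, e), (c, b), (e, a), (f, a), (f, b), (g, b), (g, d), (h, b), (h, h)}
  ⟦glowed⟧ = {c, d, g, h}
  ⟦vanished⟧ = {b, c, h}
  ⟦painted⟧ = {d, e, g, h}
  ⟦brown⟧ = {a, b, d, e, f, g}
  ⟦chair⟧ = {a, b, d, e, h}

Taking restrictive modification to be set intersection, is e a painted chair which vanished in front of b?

⟦which vanished⟧ = ⟦vanished⟧ = {b, c, h}
⟦in front of b⟧ = {x : ⟨x, b⟩ ∈ ⟦in front of⟧} = {b, c, f, g, h}
⟦chair⟧ = {a, b, d, e, h}
… ∩ ⟦which vanished⟧ = {a, b, d, e, h} ∩ {b, c, h} = {b, h}
… ∩ ⟦in front of b⟧ = {b, h} ∩ {b, c, f, g, h} = {b, h}
… ∩ ⟦painted⟧ = {b, h} ∩ {d, e, g, h} = {h}
⟦painted chair which vanished in front of b⟧ = {h}; e ∉ this set.

no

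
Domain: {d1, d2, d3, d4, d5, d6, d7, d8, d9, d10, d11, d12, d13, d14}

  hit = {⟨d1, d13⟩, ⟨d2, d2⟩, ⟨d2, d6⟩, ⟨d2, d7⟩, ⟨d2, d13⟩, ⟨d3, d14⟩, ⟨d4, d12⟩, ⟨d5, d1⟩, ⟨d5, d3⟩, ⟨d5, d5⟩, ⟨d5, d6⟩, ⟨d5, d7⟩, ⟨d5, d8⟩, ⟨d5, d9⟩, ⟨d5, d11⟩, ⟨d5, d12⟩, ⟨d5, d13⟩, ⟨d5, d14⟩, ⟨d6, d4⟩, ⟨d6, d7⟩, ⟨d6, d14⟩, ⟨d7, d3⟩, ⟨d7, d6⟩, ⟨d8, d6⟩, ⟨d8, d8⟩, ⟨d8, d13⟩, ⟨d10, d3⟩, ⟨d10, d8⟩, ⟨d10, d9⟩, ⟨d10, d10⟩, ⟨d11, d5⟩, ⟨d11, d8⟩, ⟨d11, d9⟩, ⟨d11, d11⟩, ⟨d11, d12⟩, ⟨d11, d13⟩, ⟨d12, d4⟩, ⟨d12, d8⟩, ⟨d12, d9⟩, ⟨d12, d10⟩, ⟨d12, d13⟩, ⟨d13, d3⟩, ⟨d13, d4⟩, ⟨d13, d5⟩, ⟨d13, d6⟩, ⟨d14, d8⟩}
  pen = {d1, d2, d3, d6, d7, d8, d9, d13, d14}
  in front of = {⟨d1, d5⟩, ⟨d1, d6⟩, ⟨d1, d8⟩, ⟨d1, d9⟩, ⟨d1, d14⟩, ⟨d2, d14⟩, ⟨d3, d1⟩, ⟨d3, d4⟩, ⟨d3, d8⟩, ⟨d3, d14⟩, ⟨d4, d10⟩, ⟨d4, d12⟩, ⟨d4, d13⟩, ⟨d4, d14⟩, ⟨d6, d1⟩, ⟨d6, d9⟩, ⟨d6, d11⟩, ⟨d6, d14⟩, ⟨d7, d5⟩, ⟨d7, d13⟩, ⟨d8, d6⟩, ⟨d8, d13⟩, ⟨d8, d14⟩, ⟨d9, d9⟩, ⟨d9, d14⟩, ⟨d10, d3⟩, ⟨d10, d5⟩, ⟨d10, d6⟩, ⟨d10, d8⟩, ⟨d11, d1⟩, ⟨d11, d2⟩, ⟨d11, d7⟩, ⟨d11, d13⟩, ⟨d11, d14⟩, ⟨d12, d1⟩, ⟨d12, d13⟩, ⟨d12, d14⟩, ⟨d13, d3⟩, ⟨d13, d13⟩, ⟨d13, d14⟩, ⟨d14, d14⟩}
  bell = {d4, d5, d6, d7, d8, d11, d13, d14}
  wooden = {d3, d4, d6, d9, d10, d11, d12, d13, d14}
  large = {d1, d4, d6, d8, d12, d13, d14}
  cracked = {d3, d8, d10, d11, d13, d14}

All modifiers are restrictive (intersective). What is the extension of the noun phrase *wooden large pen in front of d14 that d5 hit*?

{d6, d13, d14}

⟦in front of d14⟧ = {x : ⟨x, d14⟩ ∈ ⟦in front of⟧} = {d1, d2, d3, d4, d6, d8, d9, d11, d12, d13, d14}
⟦that d5 hit⟧ = {x : ⟨d5, x⟩ ∈ ⟦hit⟧} = {d1, d3, d5, d6, d7, d8, d9, d11, d12, d13, d14}
⟦pen⟧ = {d1, d2, d3, d6, d7, d8, d9, d13, d14}
… ∩ ⟦in front of d14⟧ = {d1, d2, d3, d6, d7, d8, d9, d13, d14} ∩ {d1, d2, d3, d4, d6, d8, d9, d11, d12, d13, d14} = {d1, d2, d3, d6, d8, d9, d13, d14}
… ∩ ⟦that d5 hit⟧ = {d1, d2, d3, d6, d8, d9, d13, d14} ∩ {d1, d3, d5, d6, d7, d8, d9, d11, d12, d13, d14} = {d1, d3, d6, d8, d9, d13, d14}
… ∩ ⟦wooden⟧ = {d1, d3, d6, d8, d9, d13, d14} ∩ {d3, d4, d6, d9, d10, d11, d12, d13, d14} = {d3, d6, d9, d13, d14}
… ∩ ⟦large⟧ = {d3, d6, d9, d13, d14} ∩ {d1, d4, d6, d8, d12, d13, d14} = {d6, d13, d14}
So ⟦wooden large pen in front of d14 that d5 hit⟧ = {d6, d13, d14}.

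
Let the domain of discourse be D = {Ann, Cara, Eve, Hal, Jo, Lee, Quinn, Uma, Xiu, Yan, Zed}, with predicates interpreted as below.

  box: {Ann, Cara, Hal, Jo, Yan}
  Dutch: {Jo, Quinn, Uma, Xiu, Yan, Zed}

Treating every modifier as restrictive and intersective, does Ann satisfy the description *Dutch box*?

no

⟦box⟧ = {Ann, Cara, Hal, Jo, Yan}
… ∩ ⟦Dutch⟧ = {Ann, Cara, Hal, Jo, Yan} ∩ {Jo, Quinn, Uma, Xiu, Yan, Zed} = {Jo, Yan}
⟦Dutch box⟧ = {Jo, Yan}; Ann ∉ this set.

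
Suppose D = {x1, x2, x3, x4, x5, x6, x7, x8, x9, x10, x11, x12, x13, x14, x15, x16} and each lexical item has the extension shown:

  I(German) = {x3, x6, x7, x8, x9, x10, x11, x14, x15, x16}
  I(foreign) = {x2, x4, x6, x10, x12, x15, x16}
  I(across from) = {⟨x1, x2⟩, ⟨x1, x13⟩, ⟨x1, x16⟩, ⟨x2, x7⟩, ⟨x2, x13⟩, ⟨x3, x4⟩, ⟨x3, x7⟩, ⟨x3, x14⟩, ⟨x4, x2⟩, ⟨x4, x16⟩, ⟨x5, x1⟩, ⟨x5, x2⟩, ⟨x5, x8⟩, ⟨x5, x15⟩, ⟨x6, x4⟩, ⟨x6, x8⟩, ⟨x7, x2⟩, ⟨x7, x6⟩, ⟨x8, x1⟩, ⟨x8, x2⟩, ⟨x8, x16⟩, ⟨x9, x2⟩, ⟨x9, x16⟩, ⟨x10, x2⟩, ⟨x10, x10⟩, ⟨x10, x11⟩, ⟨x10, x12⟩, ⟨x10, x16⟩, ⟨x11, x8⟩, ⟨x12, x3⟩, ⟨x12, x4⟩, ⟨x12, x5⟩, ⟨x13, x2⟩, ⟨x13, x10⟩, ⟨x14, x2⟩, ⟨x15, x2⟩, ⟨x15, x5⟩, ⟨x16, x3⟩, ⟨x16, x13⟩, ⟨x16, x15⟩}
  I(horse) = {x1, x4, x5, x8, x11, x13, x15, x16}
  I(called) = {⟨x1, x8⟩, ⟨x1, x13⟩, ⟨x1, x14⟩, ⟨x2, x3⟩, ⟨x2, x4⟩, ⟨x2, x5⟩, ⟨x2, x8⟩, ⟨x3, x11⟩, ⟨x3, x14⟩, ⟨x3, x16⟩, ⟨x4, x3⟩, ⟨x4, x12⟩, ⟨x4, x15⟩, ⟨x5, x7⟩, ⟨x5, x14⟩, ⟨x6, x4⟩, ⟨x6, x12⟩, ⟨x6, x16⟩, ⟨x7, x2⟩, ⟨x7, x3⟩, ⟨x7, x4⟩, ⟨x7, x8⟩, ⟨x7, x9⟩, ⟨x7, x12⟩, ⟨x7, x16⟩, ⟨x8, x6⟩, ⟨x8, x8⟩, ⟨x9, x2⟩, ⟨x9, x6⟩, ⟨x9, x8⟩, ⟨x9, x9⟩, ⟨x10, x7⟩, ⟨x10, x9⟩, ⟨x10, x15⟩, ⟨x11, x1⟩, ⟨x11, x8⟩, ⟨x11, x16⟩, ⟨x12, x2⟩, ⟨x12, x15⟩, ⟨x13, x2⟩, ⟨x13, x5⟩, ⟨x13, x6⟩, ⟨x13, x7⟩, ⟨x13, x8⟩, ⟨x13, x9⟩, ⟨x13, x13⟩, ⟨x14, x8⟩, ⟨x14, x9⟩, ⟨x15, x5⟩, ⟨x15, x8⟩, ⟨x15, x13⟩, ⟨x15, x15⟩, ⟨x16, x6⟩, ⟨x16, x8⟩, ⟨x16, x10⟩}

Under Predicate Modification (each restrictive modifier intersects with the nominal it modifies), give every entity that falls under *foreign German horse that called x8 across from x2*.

{x15}

⟦that called x8⟧ = {x : ⟨x, x8⟩ ∈ ⟦called⟧} = {x1, x2, x7, x8, x9, x11, x13, x14, x15, x16}
⟦across from x2⟧ = {x : ⟨x, x2⟩ ∈ ⟦across from⟧} = {x1, x4, x5, x7, x8, x9, x10, x13, x14, x15}
⟦horse⟧ = {x1, x4, x5, x8, x11, x13, x15, x16}
… ∩ ⟦that called x8⟧ = {x1, x4, x5, x8, x11, x13, x15, x16} ∩ {x1, x2, x7, x8, x9, x11, x13, x14, x15, x16} = {x1, x8, x11, x13, x15, x16}
… ∩ ⟦across from x2⟧ = {x1, x8, x11, x13, x15, x16} ∩ {x1, x4, x5, x7, x8, x9, x10, x13, x14, x15} = {x1, x8, x13, x15}
… ∩ ⟦foreign⟧ = {x1, x8, x13, x15} ∩ {x2, x4, x6, x10, x12, x15, x16} = {x15}
… ∩ ⟦German⟧ = {x15} ∩ {x3, x6, x7, x8, x9, x10, x11, x14, x15, x16} = {x15}
So ⟦foreign German horse that called x8 across from x2⟧ = {x15}.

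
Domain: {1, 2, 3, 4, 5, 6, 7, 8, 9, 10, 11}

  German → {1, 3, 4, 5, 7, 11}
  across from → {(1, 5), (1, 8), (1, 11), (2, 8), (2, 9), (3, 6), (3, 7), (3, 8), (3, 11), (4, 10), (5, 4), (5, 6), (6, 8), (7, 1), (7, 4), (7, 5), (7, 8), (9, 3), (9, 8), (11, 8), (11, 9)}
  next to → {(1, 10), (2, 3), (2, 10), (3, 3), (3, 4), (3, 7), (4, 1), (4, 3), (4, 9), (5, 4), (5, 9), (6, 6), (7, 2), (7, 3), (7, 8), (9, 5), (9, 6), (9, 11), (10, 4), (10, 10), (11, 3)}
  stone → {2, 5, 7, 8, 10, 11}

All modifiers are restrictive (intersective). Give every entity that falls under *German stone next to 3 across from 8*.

{7, 11}

⟦next to 3⟧ = {x : ⟨x, 3⟩ ∈ ⟦next to⟧} = {2, 3, 4, 7, 11}
⟦across from 8⟧ = {x : ⟨x, 8⟩ ∈ ⟦across from⟧} = {1, 2, 3, 6, 7, 9, 11}
⟦stone⟧ = {2, 5, 7, 8, 10, 11}
… ∩ ⟦next to 3⟧ = {2, 5, 7, 8, 10, 11} ∩ {2, 3, 4, 7, 11} = {2, 7, 11}
… ∩ ⟦across from 8⟧ = {2, 7, 11} ∩ {1, 2, 3, 6, 7, 9, 11} = {2, 7, 11}
… ∩ ⟦German⟧ = {2, 7, 11} ∩ {1, 3, 4, 5, 7, 11} = {7, 11}
So ⟦German stone next to 3 across from 8⟧ = {7, 11}.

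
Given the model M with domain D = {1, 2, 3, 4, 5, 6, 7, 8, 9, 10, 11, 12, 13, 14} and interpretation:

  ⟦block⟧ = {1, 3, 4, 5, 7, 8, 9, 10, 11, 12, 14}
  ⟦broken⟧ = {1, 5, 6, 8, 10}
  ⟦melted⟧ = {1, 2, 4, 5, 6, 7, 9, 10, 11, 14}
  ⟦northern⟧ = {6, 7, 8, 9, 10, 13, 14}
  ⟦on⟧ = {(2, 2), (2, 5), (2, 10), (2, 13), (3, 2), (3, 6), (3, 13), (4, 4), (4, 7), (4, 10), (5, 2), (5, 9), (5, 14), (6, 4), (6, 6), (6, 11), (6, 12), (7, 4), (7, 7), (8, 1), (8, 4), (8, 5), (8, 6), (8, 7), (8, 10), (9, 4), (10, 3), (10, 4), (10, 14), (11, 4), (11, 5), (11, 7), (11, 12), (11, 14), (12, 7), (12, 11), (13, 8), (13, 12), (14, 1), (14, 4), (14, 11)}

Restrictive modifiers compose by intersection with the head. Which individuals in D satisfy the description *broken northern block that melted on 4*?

⟦that melted⟧ = ⟦melted⟧ = {1, 2, 4, 5, 6, 7, 9, 10, 11, 14}
⟦on 4⟧ = {x : ⟨x, 4⟩ ∈ ⟦on⟧} = {4, 6, 7, 8, 9, 10, 11, 14}
⟦block⟧ = {1, 3, 4, 5, 7, 8, 9, 10, 11, 12, 14}
… ∩ ⟦that melted⟧ = {1, 3, 4, 5, 7, 8, 9, 10, 11, 12, 14} ∩ {1, 2, 4, 5, 6, 7, 9, 10, 11, 14} = {1, 4, 5, 7, 9, 10, 11, 14}
… ∩ ⟦on 4⟧ = {1, 4, 5, 7, 9, 10, 11, 14} ∩ {4, 6, 7, 8, 9, 10, 11, 14} = {4, 7, 9, 10, 11, 14}
… ∩ ⟦broken⟧ = {4, 7, 9, 10, 11, 14} ∩ {1, 5, 6, 8, 10} = {10}
… ∩ ⟦northern⟧ = {10} ∩ {6, 7, 8, 9, 10, 13, 14} = {10}
So ⟦broken northern block that melted on 4⟧ = {10}.

{10}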